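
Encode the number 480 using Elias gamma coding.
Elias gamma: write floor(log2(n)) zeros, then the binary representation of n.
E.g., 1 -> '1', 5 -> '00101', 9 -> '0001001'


num_bits = floor(log2(480)) + 1 = 9
leading_zeros = num_bits - 1 = 8
binary(480) = 111100000

Elias gamma(480) = '00000000' + '111100000' = 00000000111100000 (17 bits)


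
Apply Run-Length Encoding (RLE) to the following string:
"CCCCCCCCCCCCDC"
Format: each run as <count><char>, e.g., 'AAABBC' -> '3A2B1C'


Scanning runs left to right:
  i=0: run of 'C' x 12 -> '12C'
  i=12: run of 'D' x 1 -> '1D'
  i=13: run of 'C' x 1 -> '1C'

RLE = 12C1D1C


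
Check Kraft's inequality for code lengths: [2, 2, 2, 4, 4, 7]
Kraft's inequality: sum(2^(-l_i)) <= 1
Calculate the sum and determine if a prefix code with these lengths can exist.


Sum = 2^(-2) + 2^(-2) + 2^(-2) + 2^(-4) + 2^(-4) + 2^(-7)
    = 0.25 + 0.25 + 0.25 + 0.0625 + 0.0625 + 0.0078125
    = 113/128 = 0.8828125
Since 0.8828125 <= 1, Kraft's inequality IS satisfied.
A prefix code with these lengths CAN exist.

Kraft sum = 0.8828125. Satisfied.


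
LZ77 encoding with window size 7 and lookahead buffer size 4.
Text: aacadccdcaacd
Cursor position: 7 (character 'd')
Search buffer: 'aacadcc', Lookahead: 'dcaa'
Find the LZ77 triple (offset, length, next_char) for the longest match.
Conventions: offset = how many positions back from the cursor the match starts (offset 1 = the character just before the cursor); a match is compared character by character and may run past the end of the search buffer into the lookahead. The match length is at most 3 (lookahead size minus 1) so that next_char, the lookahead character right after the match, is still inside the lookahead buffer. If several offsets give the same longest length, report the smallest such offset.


Try each offset into the search buffer:
  offset=1 (pos 6, char 'c'): match length 0
  offset=2 (pos 5, char 'c'): match length 0
  offset=3 (pos 4, char 'd'): match length 2
  offset=4 (pos 3, char 'a'): match length 0
  offset=5 (pos 2, char 'c'): match length 0
  offset=6 (pos 1, char 'a'): match length 0
  offset=7 (pos 0, char 'a'): match length 0
Longest match has length 2 at offset 3.
next_char = character at position 7 + 2 = 9 -> 'a'

Best match: offset=3, length=2 (matching 'dc' starting at position 4)
LZ77 triple: (3, 2, 'a')


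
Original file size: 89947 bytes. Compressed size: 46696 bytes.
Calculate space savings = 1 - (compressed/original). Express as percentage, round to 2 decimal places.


ratio = compressed/original = 46696/89947 = 0.51915
savings = 1 - ratio = 1 - 0.51915 = 0.48085
as a percentage: 0.48085 * 100 = 48.08%

Space savings = 1 - 46696/89947 = 48.08%


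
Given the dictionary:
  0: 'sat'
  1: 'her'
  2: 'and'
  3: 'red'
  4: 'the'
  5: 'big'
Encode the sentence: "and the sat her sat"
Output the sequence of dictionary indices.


Look up each word in the dictionary:
  'and' -> 2
  'the' -> 4
  'sat' -> 0
  'her' -> 1
  'sat' -> 0

Encoded: [2, 4, 0, 1, 0]


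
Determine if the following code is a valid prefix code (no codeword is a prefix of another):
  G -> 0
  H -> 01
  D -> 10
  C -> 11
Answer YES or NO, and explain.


Checking each pair (does one codeword prefix another?):
  G='0' vs H='01': prefix -- VIOLATION

NO -- this is NOT a valid prefix code. G (0) is a prefix of H (01).


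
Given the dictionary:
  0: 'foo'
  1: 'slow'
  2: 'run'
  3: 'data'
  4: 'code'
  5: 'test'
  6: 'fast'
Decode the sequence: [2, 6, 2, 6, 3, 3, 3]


Look up each index in the dictionary:
  2 -> 'run'
  6 -> 'fast'
  2 -> 'run'
  6 -> 'fast'
  3 -> 'data'
  3 -> 'data'
  3 -> 'data'

Decoded: "run fast run fast data data data"


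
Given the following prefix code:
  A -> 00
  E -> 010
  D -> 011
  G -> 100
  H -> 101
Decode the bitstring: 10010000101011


Decoding step by step:
Bits 100 -> G
Bits 100 -> G
Bits 00 -> A
Bits 101 -> H
Bits 011 -> D


Decoded message: GGAHD


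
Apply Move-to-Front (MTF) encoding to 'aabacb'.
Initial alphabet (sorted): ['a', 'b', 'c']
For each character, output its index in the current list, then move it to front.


MTF encoding:
'a': index 0 in ['a', 'b', 'c'] -> ['a', 'b', 'c']
'a': index 0 in ['a', 'b', 'c'] -> ['a', 'b', 'c']
'b': index 1 in ['a', 'b', 'c'] -> ['b', 'a', 'c']
'a': index 1 in ['b', 'a', 'c'] -> ['a', 'b', 'c']
'c': index 2 in ['a', 'b', 'c'] -> ['c', 'a', 'b']
'b': index 2 in ['c', 'a', 'b'] -> ['b', 'c', 'a']


Output: [0, 0, 1, 1, 2, 2]


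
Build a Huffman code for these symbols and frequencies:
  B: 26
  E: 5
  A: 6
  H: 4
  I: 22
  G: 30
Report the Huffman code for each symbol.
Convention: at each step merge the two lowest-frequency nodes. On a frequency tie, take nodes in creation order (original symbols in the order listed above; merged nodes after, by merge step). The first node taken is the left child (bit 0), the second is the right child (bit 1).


Huffman tree construction:
Step 1: Merge H(4) + E(5) = 9
Step 2: Merge A(6) + (H+E)(9) = 15
Step 3: Merge (A+(H+E))(15) + I(22) = 37
Step 4: Merge B(26) + G(30) = 56
Step 5: Merge ((A+(H+E))+I)(37) + (B+G)(56) = 93
Read each symbol's code off the tree from the root (left child = 0, right child = 1).

Codes:
  B: 10 (length 2)
  E: 0011 (length 4)
  A: 000 (length 3)
  H: 0010 (length 4)
  I: 01 (length 2)
  G: 11 (length 2)
Average code length: 210/93 = 2.2581 bits/symbol


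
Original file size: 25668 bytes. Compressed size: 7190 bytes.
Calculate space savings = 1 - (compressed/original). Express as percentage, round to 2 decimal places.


ratio = compressed/original = 7190/25668 = 0.280115
savings = 1 - ratio = 1 - 0.280115 = 0.719885
as a percentage: 0.719885 * 100 = 71.99%

Space savings = 1 - 7190/25668 = 71.99%


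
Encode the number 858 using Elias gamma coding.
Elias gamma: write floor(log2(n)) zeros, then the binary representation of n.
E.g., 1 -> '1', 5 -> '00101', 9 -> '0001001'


num_bits = floor(log2(858)) + 1 = 10
leading_zeros = num_bits - 1 = 9
binary(858) = 1101011010

Elias gamma(858) = '000000000' + '1101011010' = 0000000001101011010 (19 bits)


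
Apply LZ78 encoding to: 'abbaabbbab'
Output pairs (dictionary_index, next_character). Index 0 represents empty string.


LZ78 encoding steps:
Dictionary: {0: ''}
Step 1: w='' (idx 0), next='a' -> output (0, 'a'), add 'a' as idx 1
Step 2: w='' (idx 0), next='b' -> output (0, 'b'), add 'b' as idx 2
Step 3: w='b' (idx 2), next='a' -> output (2, 'a'), add 'ba' as idx 3
Step 4: w='a' (idx 1), next='b' -> output (1, 'b'), add 'ab' as idx 4
Step 5: w='b' (idx 2), next='b' -> output (2, 'b'), add 'bb' as idx 5
Step 6: w='ab' (idx 4), end of input -> output (4, '')


Encoded: [(0, 'a'), (0, 'b'), (2, 'a'), (1, 'b'), (2, 'b'), (4, '')]


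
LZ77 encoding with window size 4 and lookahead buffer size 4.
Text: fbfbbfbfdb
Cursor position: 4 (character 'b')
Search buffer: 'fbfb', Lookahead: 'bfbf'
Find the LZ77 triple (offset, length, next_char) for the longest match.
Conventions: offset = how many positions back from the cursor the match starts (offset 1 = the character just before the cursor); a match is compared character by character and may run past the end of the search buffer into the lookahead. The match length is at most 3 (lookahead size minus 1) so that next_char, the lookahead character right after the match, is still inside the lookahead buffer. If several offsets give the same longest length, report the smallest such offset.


Try each offset into the search buffer:
  offset=1 (pos 3, char 'b'): match length 1
  offset=2 (pos 2, char 'f'): match length 0
  offset=3 (pos 1, char 'b'): match length 3
  offset=4 (pos 0, char 'f'): match length 0
Longest match has length 3 at offset 3.
next_char = character at position 4 + 3 = 7 -> 'f'

Best match: offset=3, length=3 (matching 'bfb' starting at position 1)
LZ77 triple: (3, 3, 'f')


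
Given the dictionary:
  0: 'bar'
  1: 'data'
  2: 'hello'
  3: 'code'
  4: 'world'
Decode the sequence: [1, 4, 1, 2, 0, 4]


Look up each index in the dictionary:
  1 -> 'data'
  4 -> 'world'
  1 -> 'data'
  2 -> 'hello'
  0 -> 'bar'
  4 -> 'world'

Decoded: "data world data hello bar world"


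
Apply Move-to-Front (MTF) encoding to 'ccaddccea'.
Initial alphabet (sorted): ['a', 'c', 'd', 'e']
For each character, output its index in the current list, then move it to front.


MTF encoding:
'c': index 1 in ['a', 'c', 'd', 'e'] -> ['c', 'a', 'd', 'e']
'c': index 0 in ['c', 'a', 'd', 'e'] -> ['c', 'a', 'd', 'e']
'a': index 1 in ['c', 'a', 'd', 'e'] -> ['a', 'c', 'd', 'e']
'd': index 2 in ['a', 'c', 'd', 'e'] -> ['d', 'a', 'c', 'e']
'd': index 0 in ['d', 'a', 'c', 'e'] -> ['d', 'a', 'c', 'e']
'c': index 2 in ['d', 'a', 'c', 'e'] -> ['c', 'd', 'a', 'e']
'c': index 0 in ['c', 'd', 'a', 'e'] -> ['c', 'd', 'a', 'e']
'e': index 3 in ['c', 'd', 'a', 'e'] -> ['e', 'c', 'd', 'a']
'a': index 3 in ['e', 'c', 'd', 'a'] -> ['a', 'e', 'c', 'd']


Output: [1, 0, 1, 2, 0, 2, 0, 3, 3]


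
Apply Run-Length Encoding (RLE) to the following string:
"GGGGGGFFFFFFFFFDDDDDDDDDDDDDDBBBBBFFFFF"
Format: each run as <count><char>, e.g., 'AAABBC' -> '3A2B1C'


Scanning runs left to right:
  i=0: run of 'G' x 6 -> '6G'
  i=6: run of 'F' x 9 -> '9F'
  i=15: run of 'D' x 14 -> '14D'
  i=29: run of 'B' x 5 -> '5B'
  i=34: run of 'F' x 5 -> '5F'

RLE = 6G9F14D5B5F


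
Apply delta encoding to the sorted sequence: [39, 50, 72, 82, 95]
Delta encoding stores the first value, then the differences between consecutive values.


First value: 39
Deltas:
  50 - 39 = 11
  72 - 50 = 22
  82 - 72 = 10
  95 - 82 = 13


Delta encoded: [39, 11, 22, 10, 13]


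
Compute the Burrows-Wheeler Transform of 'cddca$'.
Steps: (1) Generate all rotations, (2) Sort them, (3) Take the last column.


Rotations (sorted):
  0: $cddca -> last char: a
  1: a$cddc -> last char: c
  2: ca$cdd -> last char: d
  3: cddca$ -> last char: $
  4: dca$cd -> last char: d
  5: ddca$c -> last char: c


BWT = acd$dc


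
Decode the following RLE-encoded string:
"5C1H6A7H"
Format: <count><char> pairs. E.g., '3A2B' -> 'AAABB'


Expanding each <count><char> pair:
  5C -> 'CCCCC'
  1H -> 'H'
  6A -> 'AAAAAA'
  7H -> 'HHHHHHH'

Decoded = CCCCCHAAAAAAHHHHHHH


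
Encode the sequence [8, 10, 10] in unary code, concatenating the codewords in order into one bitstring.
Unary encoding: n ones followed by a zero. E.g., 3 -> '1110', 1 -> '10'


Encode each number as n ones followed by a terminating 0:
  8 -> 111111110 (9 bits)
  10 -> 11111111110 (11 bits)
  10 -> 11111111110 (11 bits)
Total length = 9 + 11 + 11 = 31 bits.

Unary([8, 10, 10]) = 1111111101111111111011111111110 (31 bits)


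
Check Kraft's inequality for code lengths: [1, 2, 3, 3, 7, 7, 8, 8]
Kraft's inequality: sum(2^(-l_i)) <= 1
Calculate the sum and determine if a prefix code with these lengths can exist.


Sum = 2^(-1) + 2^(-2) + 2^(-3) + 2^(-3) + 2^(-7) + 2^(-7) + 2^(-8) + 2^(-8)
    = 0.5 + 0.25 + 0.125 + 0.125 + 0.0078125 + 0.0078125 + 0.00390625 + 0.00390625
    = 262/256 = 1.0234375
Since 1.0234375 > 1, Kraft's inequality is NOT satisfied.
A prefix code with these lengths CANNOT exist.

Kraft sum = 1.0234375. Not satisfied.


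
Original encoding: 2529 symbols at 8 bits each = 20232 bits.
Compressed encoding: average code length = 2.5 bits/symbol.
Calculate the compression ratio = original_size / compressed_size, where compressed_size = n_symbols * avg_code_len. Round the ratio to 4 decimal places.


original_size = n_symbols * orig_bits = 2529 * 8 = 20232 bits
compressed_size = n_symbols * avg_code_len = 2529 * 2.5 = 6322.5 bits
ratio = original_size / compressed_size = 20232 / 6322.5 = 3.2

Compression ratio = 3.2


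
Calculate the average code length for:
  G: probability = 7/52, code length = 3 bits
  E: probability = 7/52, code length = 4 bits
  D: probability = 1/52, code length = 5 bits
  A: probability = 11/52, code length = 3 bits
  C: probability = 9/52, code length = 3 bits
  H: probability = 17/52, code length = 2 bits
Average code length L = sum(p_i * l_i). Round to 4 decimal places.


Weighted contributions p_i * l_i:
  G: (7/52) * 3 = 21/52
  E: (7/52) * 4 = 28/52
  D: (1/52) * 5 = 5/52
  A: (11/52) * 3 = 33/52
  C: (9/52) * 3 = 27/52
  H: (17/52) * 2 = 34/52
Sum = (21 + 28 + 5 + 33 + 27 + 34)/52 = 148/52

L = 148/52 = 2.8462 bits/symbol


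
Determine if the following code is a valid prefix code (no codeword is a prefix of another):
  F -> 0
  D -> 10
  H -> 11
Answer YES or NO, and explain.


Checking each pair (does one codeword prefix another?):
  F='0' vs D='10': no prefix
  F='0' vs H='11': no prefix
  D='10' vs F='0': no prefix
  D='10' vs H='11': no prefix
  H='11' vs F='0': no prefix
  H='11' vs D='10': no prefix
No violation found over all pairs.

YES -- this is a valid prefix code. No codeword is a prefix of any other codeword.


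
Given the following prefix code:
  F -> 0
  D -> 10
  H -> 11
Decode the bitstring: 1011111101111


Decoding step by step:
Bits 10 -> D
Bits 11 -> H
Bits 11 -> H
Bits 11 -> H
Bits 0 -> F
Bits 11 -> H
Bits 11 -> H


Decoded message: DHHHFHH


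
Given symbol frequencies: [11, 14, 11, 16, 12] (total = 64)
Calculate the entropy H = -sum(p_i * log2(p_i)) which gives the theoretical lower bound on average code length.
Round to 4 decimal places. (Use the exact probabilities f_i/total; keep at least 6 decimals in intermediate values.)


Per-symbol terms -p_i * log2(p_i) with p_i = f_i/64:
  p = 11/64 = 0.171875: log2(p) = -2.540568, -p*log2(p) = 0.436660
  p = 14/64 = 0.218750: log2(p) = -2.192645, -p*log2(p) = 0.479641
  p = 11/64 = 0.171875: log2(p) = -2.540568, -p*log2(p) = 0.436660
  p = 16/64 = 0.250000: log2(p) = -2.000000, -p*log2(p) = 0.500000
  p = 12/64 = 0.187500: log2(p) = -2.415037, -p*log2(p) = 0.452820
H = 0.436660 + 0.479641 + 0.436660 + 0.500000 + 0.452820 = 2.305781

H = 2.3058 bits/symbol


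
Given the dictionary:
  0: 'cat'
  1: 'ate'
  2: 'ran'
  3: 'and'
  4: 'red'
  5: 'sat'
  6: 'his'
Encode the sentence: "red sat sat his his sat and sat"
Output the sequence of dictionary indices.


Look up each word in the dictionary:
  'red' -> 4
  'sat' -> 5
  'sat' -> 5
  'his' -> 6
  'his' -> 6
  'sat' -> 5
  'and' -> 3
  'sat' -> 5

Encoded: [4, 5, 5, 6, 6, 5, 3, 5]


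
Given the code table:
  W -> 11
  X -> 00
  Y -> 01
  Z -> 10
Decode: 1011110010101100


Decoding:
10 -> Z
11 -> W
11 -> W
00 -> X
10 -> Z
10 -> Z
11 -> W
00 -> X


Result: ZWWXZZWX


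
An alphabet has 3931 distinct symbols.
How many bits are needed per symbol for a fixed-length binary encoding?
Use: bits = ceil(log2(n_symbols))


log2(3931) = 11.9407
Bracket: 2^11 = 2048 < 3931 <= 2^12 = 4096
So ceil(log2(3931)) = 12

bits = ceil(log2(3931)) = ceil(11.9407) = 12 bits


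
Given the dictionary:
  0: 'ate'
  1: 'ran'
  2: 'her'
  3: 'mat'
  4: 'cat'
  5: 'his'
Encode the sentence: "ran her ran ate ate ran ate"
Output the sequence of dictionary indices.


Look up each word in the dictionary:
  'ran' -> 1
  'her' -> 2
  'ran' -> 1
  'ate' -> 0
  'ate' -> 0
  'ran' -> 1
  'ate' -> 0

Encoded: [1, 2, 1, 0, 0, 1, 0]


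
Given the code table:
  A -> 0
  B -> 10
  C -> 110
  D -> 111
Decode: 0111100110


Decoding:
0 -> A
111 -> D
10 -> B
0 -> A
110 -> C


Result: ADBAC


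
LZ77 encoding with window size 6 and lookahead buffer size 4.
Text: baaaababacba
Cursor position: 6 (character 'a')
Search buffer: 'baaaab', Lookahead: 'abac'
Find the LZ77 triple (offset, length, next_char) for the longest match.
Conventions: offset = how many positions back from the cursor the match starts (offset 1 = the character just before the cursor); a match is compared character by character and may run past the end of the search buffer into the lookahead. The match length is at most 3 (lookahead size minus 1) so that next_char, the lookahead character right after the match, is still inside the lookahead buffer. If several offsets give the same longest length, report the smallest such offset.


Try each offset into the search buffer:
  offset=1 (pos 5, char 'b'): match length 0
  offset=2 (pos 4, char 'a'): match length 3
  offset=3 (pos 3, char 'a'): match length 1
  offset=4 (pos 2, char 'a'): match length 1
  offset=5 (pos 1, char 'a'): match length 1
  offset=6 (pos 0, char 'b'): match length 0
Longest match has length 3 at offset 2.
next_char = character at position 6 + 3 = 9 -> 'c'

Best match: offset=2, length=3 (matching 'aba' starting at position 4)
LZ77 triple: (2, 3, 'c')


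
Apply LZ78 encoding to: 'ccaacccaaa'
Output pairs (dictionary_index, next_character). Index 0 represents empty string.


LZ78 encoding steps:
Dictionary: {0: ''}
Step 1: w='' (idx 0), next='c' -> output (0, 'c'), add 'c' as idx 1
Step 2: w='c' (idx 1), next='a' -> output (1, 'a'), add 'ca' as idx 2
Step 3: w='' (idx 0), next='a' -> output (0, 'a'), add 'a' as idx 3
Step 4: w='c' (idx 1), next='c' -> output (1, 'c'), add 'cc' as idx 4
Step 5: w='ca' (idx 2), next='a' -> output (2, 'a'), add 'caa' as idx 5
Step 6: w='a' (idx 3), end of input -> output (3, '')


Encoded: [(0, 'c'), (1, 'a'), (0, 'a'), (1, 'c'), (2, 'a'), (3, '')]


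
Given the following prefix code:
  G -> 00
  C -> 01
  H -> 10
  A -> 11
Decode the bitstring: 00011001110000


Decoding step by step:
Bits 00 -> G
Bits 01 -> C
Bits 10 -> H
Bits 01 -> C
Bits 11 -> A
Bits 00 -> G
Bits 00 -> G


Decoded message: GCHCAGG


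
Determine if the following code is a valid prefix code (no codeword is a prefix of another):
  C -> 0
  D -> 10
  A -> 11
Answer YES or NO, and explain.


Checking each pair (does one codeword prefix another?):
  C='0' vs D='10': no prefix
  C='0' vs A='11': no prefix
  D='10' vs C='0': no prefix
  D='10' vs A='11': no prefix
  A='11' vs C='0': no prefix
  A='11' vs D='10': no prefix
No violation found over all pairs.

YES -- this is a valid prefix code. No codeword is a prefix of any other codeword.


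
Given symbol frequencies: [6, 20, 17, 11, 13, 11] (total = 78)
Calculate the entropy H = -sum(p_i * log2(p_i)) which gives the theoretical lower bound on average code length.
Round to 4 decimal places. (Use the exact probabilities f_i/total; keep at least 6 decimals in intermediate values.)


Per-symbol terms -p_i * log2(p_i) with p_i = f_i/78:
  p = 6/78 = 0.076923: log2(p) = -3.700440, -p*log2(p) = 0.284649
  p = 20/78 = 0.256410: log2(p) = -1.963474, -p*log2(p) = 0.503455
  p = 17/78 = 0.217949: log2(p) = -2.197939, -p*log2(p) = 0.479038
  p = 11/78 = 0.141026: log2(p) = -2.825971, -p*log2(p) = 0.398534
  p = 13/78 = 0.166667: log2(p) = -2.584963, -p*log2(p) = 0.430827
  p = 11/78 = 0.141026: log2(p) = -2.825971, -p*log2(p) = 0.398534
H = 0.284649 + 0.503455 + 0.479038 + 0.398534 + 0.430827 + 0.398534 = 2.495037

H = 2.495 bits/symbol


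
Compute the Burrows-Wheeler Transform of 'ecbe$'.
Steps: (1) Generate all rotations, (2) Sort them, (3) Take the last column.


Rotations (sorted):
  0: $ecbe -> last char: e
  1: be$ec -> last char: c
  2: cbe$e -> last char: e
  3: e$ecb -> last char: b
  4: ecbe$ -> last char: $


BWT = eceb$


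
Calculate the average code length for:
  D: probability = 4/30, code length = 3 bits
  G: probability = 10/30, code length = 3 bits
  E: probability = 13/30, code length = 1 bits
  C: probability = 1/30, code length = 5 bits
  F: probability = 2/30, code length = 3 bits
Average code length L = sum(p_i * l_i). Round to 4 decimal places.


Weighted contributions p_i * l_i:
  D: (4/30) * 3 = 12/30
  G: (10/30) * 3 = 30/30
  E: (13/30) * 1 = 13/30
  C: (1/30) * 5 = 5/30
  F: (2/30) * 3 = 6/30
Sum = (12 + 30 + 13 + 5 + 6)/30 = 66/30

L = 66/30 = 2.2000 bits/symbol


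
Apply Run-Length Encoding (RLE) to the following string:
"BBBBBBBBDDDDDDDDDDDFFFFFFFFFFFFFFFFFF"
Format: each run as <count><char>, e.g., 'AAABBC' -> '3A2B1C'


Scanning runs left to right:
  i=0: run of 'B' x 8 -> '8B'
  i=8: run of 'D' x 11 -> '11D'
  i=19: run of 'F' x 18 -> '18F'

RLE = 8B11D18F


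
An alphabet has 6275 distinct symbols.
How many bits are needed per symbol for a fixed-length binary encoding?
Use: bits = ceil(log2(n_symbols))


log2(6275) = 12.6154
Bracket: 2^12 = 4096 < 6275 <= 2^13 = 8192
So ceil(log2(6275)) = 13

bits = ceil(log2(6275)) = ceil(12.6154) = 13 bits


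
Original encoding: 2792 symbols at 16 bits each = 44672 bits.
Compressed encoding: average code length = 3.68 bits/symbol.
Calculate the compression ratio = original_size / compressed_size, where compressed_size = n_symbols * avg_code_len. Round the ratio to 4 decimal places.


original_size = n_symbols * orig_bits = 2792 * 16 = 44672 bits
compressed_size = n_symbols * avg_code_len = 2792 * 3.68 = 10274.56 bits
ratio = original_size / compressed_size = 44672 / 10274.56 = 4.3478

Compression ratio = 4.3478


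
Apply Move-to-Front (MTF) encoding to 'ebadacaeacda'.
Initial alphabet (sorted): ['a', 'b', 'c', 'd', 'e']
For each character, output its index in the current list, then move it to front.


MTF encoding:
'e': index 4 in ['a', 'b', 'c', 'd', 'e'] -> ['e', 'a', 'b', 'c', 'd']
'b': index 2 in ['e', 'a', 'b', 'c', 'd'] -> ['b', 'e', 'a', 'c', 'd']
'a': index 2 in ['b', 'e', 'a', 'c', 'd'] -> ['a', 'b', 'e', 'c', 'd']
'd': index 4 in ['a', 'b', 'e', 'c', 'd'] -> ['d', 'a', 'b', 'e', 'c']
'a': index 1 in ['d', 'a', 'b', 'e', 'c'] -> ['a', 'd', 'b', 'e', 'c']
'c': index 4 in ['a', 'd', 'b', 'e', 'c'] -> ['c', 'a', 'd', 'b', 'e']
'a': index 1 in ['c', 'a', 'd', 'b', 'e'] -> ['a', 'c', 'd', 'b', 'e']
'e': index 4 in ['a', 'c', 'd', 'b', 'e'] -> ['e', 'a', 'c', 'd', 'b']
'a': index 1 in ['e', 'a', 'c', 'd', 'b'] -> ['a', 'e', 'c', 'd', 'b']
'c': index 2 in ['a', 'e', 'c', 'd', 'b'] -> ['c', 'a', 'e', 'd', 'b']
'd': index 3 in ['c', 'a', 'e', 'd', 'b'] -> ['d', 'c', 'a', 'e', 'b']
'a': index 2 in ['d', 'c', 'a', 'e', 'b'] -> ['a', 'd', 'c', 'e', 'b']


Output: [4, 2, 2, 4, 1, 4, 1, 4, 1, 2, 3, 2]


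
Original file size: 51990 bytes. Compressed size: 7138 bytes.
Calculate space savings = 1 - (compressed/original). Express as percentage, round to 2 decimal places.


ratio = compressed/original = 7138/51990 = 0.137296
savings = 1 - ratio = 1 - 0.137296 = 0.862704
as a percentage: 0.862704 * 100 = 86.27%

Space savings = 1 - 7138/51990 = 86.27%


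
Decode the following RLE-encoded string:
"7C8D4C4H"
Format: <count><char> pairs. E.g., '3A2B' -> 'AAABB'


Expanding each <count><char> pair:
  7C -> 'CCCCCCC'
  8D -> 'DDDDDDDD'
  4C -> 'CCCC'
  4H -> 'HHHH'

Decoded = CCCCCCCDDDDDDDDCCCCHHHH


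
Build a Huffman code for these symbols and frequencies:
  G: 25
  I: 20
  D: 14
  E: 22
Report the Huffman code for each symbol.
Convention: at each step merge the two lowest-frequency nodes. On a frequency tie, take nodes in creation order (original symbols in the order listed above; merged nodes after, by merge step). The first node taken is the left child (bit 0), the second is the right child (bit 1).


Huffman tree construction:
Step 1: Merge D(14) + I(20) = 34
Step 2: Merge E(22) + G(25) = 47
Step 3: Merge (D+I)(34) + (E+G)(47) = 81
Read each symbol's code off the tree from the root (left child = 0, right child = 1).

Codes:
  G: 11 (length 2)
  I: 01 (length 2)
  D: 00 (length 2)
  E: 10 (length 2)
Average code length: 162/81 = 2.0000 bits/symbol


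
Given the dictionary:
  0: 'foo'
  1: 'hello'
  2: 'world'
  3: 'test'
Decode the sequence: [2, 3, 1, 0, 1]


Look up each index in the dictionary:
  2 -> 'world'
  3 -> 'test'
  1 -> 'hello'
  0 -> 'foo'
  1 -> 'hello'

Decoded: "world test hello foo hello"


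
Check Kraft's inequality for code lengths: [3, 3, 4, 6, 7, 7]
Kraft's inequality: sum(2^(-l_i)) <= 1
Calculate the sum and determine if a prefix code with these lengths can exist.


Sum = 2^(-3) + 2^(-3) + 2^(-4) + 2^(-6) + 2^(-7) + 2^(-7)
    = 0.125 + 0.125 + 0.0625 + 0.015625 + 0.0078125 + 0.0078125
    = 44/128 = 0.34375
Since 0.34375 <= 1, Kraft's inequality IS satisfied.
A prefix code with these lengths CAN exist.

Kraft sum = 0.34375. Satisfied.


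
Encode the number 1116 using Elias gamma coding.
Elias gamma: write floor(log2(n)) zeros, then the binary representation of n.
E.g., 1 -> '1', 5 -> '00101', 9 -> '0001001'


num_bits = floor(log2(1116)) + 1 = 11
leading_zeros = num_bits - 1 = 10
binary(1116) = 10001011100

Elias gamma(1116) = '0000000000' + '10001011100' = 000000000010001011100 (21 bits)


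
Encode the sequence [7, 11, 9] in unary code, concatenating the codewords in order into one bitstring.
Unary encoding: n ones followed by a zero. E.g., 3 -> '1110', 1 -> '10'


Encode each number as n ones followed by a terminating 0:
  7 -> 11111110 (8 bits)
  11 -> 111111111110 (12 bits)
  9 -> 1111111110 (10 bits)
Total length = 8 + 12 + 10 = 30 bits.

Unary([7, 11, 9]) = 111111101111111111101111111110 (30 bits)


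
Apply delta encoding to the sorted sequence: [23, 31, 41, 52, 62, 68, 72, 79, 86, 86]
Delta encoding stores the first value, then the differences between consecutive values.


First value: 23
Deltas:
  31 - 23 = 8
  41 - 31 = 10
  52 - 41 = 11
  62 - 52 = 10
  68 - 62 = 6
  72 - 68 = 4
  79 - 72 = 7
  86 - 79 = 7
  86 - 86 = 0


Delta encoded: [23, 8, 10, 11, 10, 6, 4, 7, 7, 0]


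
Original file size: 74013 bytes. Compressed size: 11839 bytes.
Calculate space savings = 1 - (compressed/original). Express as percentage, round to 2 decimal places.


ratio = compressed/original = 11839/74013 = 0.159958
savings = 1 - ratio = 1 - 0.159958 = 0.840042
as a percentage: 0.840042 * 100 = 84.0%

Space savings = 1 - 11839/74013 = 84.0%


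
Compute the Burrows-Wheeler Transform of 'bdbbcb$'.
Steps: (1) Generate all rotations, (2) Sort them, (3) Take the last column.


Rotations (sorted):
  0: $bdbbcb -> last char: b
  1: b$bdbbc -> last char: c
  2: bbcb$bd -> last char: d
  3: bcb$bdb -> last char: b
  4: bdbbcb$ -> last char: $
  5: cb$bdbb -> last char: b
  6: dbbcb$b -> last char: b


BWT = bcdb$bb


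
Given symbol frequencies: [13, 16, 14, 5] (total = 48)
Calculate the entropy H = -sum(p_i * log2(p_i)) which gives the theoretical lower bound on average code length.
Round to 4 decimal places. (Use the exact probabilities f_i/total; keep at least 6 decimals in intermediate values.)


Per-symbol terms -p_i * log2(p_i) with p_i = f_i/48:
  p = 13/48 = 0.270833: log2(p) = -1.884523, -p*log2(p) = 0.510392
  p = 16/48 = 0.333333: log2(p) = -1.584963, -p*log2(p) = 0.528321
  p = 14/48 = 0.291667: log2(p) = -1.777608, -p*log2(p) = 0.518469
  p = 5/48 = 0.104167: log2(p) = -3.263034, -p*log2(p) = 0.339899
H = 0.510392 + 0.528321 + 0.518469 + 0.339899 = 1.897081

H = 1.8971 bits/symbol


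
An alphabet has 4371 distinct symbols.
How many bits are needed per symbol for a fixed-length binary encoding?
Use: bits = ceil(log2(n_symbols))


log2(4371) = 12.0937
Bracket: 2^12 = 4096 < 4371 <= 2^13 = 8192
So ceil(log2(4371)) = 13

bits = ceil(log2(4371)) = ceil(12.0937) = 13 bits


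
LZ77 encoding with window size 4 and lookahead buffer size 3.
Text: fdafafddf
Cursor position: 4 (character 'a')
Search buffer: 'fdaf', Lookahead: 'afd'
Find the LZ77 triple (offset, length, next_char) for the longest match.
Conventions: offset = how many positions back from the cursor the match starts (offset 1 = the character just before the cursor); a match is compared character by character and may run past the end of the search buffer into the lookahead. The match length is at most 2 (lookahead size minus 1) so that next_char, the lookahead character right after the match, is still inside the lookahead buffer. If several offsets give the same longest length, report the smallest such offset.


Try each offset into the search buffer:
  offset=1 (pos 3, char 'f'): match length 0
  offset=2 (pos 2, char 'a'): match length 2
  offset=3 (pos 1, char 'd'): match length 0
  offset=4 (pos 0, char 'f'): match length 0
Longest match has length 2 at offset 2.
next_char = character at position 4 + 2 = 6 -> 'd'

Best match: offset=2, length=2 (matching 'af' starting at position 2)
LZ77 triple: (2, 2, 'd')


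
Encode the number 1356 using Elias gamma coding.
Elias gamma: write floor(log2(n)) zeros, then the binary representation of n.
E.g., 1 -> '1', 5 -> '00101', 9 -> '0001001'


num_bits = floor(log2(1356)) + 1 = 11
leading_zeros = num_bits - 1 = 10
binary(1356) = 10101001100

Elias gamma(1356) = '0000000000' + '10101001100' = 000000000010101001100 (21 bits)


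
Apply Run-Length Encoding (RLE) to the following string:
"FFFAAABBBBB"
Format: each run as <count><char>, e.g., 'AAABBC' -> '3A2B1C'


Scanning runs left to right:
  i=0: run of 'F' x 3 -> '3F'
  i=3: run of 'A' x 3 -> '3A'
  i=6: run of 'B' x 5 -> '5B'

RLE = 3F3A5B


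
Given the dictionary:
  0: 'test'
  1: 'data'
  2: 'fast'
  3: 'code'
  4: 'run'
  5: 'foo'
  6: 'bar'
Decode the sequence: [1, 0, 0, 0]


Look up each index in the dictionary:
  1 -> 'data'
  0 -> 'test'
  0 -> 'test'
  0 -> 'test'

Decoded: "data test test test"


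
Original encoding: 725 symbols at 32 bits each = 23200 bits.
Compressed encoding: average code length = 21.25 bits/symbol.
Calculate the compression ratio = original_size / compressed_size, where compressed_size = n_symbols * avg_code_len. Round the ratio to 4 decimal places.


original_size = n_symbols * orig_bits = 725 * 32 = 23200 bits
compressed_size = n_symbols * avg_code_len = 725 * 21.25 = 15406.25 bits
ratio = original_size / compressed_size = 23200 / 15406.25 = 1.5059

Compression ratio = 1.5059


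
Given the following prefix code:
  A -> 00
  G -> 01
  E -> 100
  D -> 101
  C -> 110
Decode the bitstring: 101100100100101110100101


Decoding step by step:
Bits 101 -> D
Bits 100 -> E
Bits 100 -> E
Bits 100 -> E
Bits 101 -> D
Bits 110 -> C
Bits 100 -> E
Bits 101 -> D


Decoded message: DEEEDCED


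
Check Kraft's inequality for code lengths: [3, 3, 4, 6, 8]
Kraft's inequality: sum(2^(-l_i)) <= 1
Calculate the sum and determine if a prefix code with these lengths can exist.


Sum = 2^(-3) + 2^(-3) + 2^(-4) + 2^(-6) + 2^(-8)
    = 0.125 + 0.125 + 0.0625 + 0.015625 + 0.00390625
    = 85/256 = 0.33203125
Since 0.33203125 <= 1, Kraft's inequality IS satisfied.
A prefix code with these lengths CAN exist.

Kraft sum = 0.33203125. Satisfied.


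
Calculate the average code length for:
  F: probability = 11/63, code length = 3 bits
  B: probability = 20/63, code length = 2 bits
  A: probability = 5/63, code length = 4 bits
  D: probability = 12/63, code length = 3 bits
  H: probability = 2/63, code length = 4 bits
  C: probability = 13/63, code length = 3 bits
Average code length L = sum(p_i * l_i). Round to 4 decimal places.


Weighted contributions p_i * l_i:
  F: (11/63) * 3 = 33/63
  B: (20/63) * 2 = 40/63
  A: (5/63) * 4 = 20/63
  D: (12/63) * 3 = 36/63
  H: (2/63) * 4 = 8/63
  C: (13/63) * 3 = 39/63
Sum = (33 + 40 + 20 + 36 + 8 + 39)/63 = 176/63

L = 176/63 = 2.7937 bits/symbol


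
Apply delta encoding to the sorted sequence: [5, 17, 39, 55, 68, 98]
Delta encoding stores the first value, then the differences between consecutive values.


First value: 5
Deltas:
  17 - 5 = 12
  39 - 17 = 22
  55 - 39 = 16
  68 - 55 = 13
  98 - 68 = 30


Delta encoded: [5, 12, 22, 16, 13, 30]


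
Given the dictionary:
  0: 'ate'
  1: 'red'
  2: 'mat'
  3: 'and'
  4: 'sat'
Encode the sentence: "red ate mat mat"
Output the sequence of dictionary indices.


Look up each word in the dictionary:
  'red' -> 1
  'ate' -> 0
  'mat' -> 2
  'mat' -> 2

Encoded: [1, 0, 2, 2]


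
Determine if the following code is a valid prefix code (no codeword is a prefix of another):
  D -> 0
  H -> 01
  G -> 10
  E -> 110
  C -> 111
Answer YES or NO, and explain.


Checking each pair (does one codeword prefix another?):
  D='0' vs H='01': prefix -- VIOLATION

NO -- this is NOT a valid prefix code. D (0) is a prefix of H (01).


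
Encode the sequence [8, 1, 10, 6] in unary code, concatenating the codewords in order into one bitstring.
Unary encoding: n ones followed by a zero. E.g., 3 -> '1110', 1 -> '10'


Encode each number as n ones followed by a terminating 0:
  8 -> 111111110 (9 bits)
  1 -> 10 (2 bits)
  10 -> 11111111110 (11 bits)
  6 -> 1111110 (7 bits)
Total length = 9 + 2 + 11 + 7 = 29 bits.

Unary([8, 1, 10, 6]) = 11111111010111111111101111110 (29 bits)


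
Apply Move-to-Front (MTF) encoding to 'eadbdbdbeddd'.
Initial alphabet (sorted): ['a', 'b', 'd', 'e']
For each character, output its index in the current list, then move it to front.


MTF encoding:
'e': index 3 in ['a', 'b', 'd', 'e'] -> ['e', 'a', 'b', 'd']
'a': index 1 in ['e', 'a', 'b', 'd'] -> ['a', 'e', 'b', 'd']
'd': index 3 in ['a', 'e', 'b', 'd'] -> ['d', 'a', 'e', 'b']
'b': index 3 in ['d', 'a', 'e', 'b'] -> ['b', 'd', 'a', 'e']
'd': index 1 in ['b', 'd', 'a', 'e'] -> ['d', 'b', 'a', 'e']
'b': index 1 in ['d', 'b', 'a', 'e'] -> ['b', 'd', 'a', 'e']
'd': index 1 in ['b', 'd', 'a', 'e'] -> ['d', 'b', 'a', 'e']
'b': index 1 in ['d', 'b', 'a', 'e'] -> ['b', 'd', 'a', 'e']
'e': index 3 in ['b', 'd', 'a', 'e'] -> ['e', 'b', 'd', 'a']
'd': index 2 in ['e', 'b', 'd', 'a'] -> ['d', 'e', 'b', 'a']
'd': index 0 in ['d', 'e', 'b', 'a'] -> ['d', 'e', 'b', 'a']
'd': index 0 in ['d', 'e', 'b', 'a'] -> ['d', 'e', 'b', 'a']


Output: [3, 1, 3, 3, 1, 1, 1, 1, 3, 2, 0, 0]


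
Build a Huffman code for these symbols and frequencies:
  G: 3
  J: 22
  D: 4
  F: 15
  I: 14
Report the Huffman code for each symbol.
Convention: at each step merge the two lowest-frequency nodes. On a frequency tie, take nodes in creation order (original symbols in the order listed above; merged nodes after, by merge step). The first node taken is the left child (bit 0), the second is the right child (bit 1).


Huffman tree construction:
Step 1: Merge G(3) + D(4) = 7
Step 2: Merge (G+D)(7) + I(14) = 21
Step 3: Merge F(15) + ((G+D)+I)(21) = 36
Step 4: Merge J(22) + (F+((G+D)+I))(36) = 58
Read each symbol's code off the tree from the root (left child = 0, right child = 1).

Codes:
  G: 1100 (length 4)
  J: 0 (length 1)
  D: 1101 (length 4)
  F: 10 (length 2)
  I: 111 (length 3)
Average code length: 122/58 = 2.1034 bits/symbol


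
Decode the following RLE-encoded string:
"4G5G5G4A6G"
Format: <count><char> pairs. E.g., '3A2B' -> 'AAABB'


Expanding each <count><char> pair:
  4G -> 'GGGG'
  5G -> 'GGGGG'
  5G -> 'GGGGG'
  4A -> 'AAAA'
  6G -> 'GGGGGG'

Decoded = GGGGGGGGGGGGGGAAAAGGGGGG


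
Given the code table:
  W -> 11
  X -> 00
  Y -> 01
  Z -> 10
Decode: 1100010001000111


Decoding:
11 -> W
00 -> X
01 -> Y
00 -> X
01 -> Y
00 -> X
01 -> Y
11 -> W


Result: WXYXYXYW


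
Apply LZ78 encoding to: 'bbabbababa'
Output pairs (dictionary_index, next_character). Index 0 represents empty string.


LZ78 encoding steps:
Dictionary: {0: ''}
Step 1: w='' (idx 0), next='b' -> output (0, 'b'), add 'b' as idx 1
Step 2: w='b' (idx 1), next='a' -> output (1, 'a'), add 'ba' as idx 2
Step 3: w='b' (idx 1), next='b' -> output (1, 'b'), add 'bb' as idx 3
Step 4: w='' (idx 0), next='a' -> output (0, 'a'), add 'a' as idx 4
Step 5: w='ba' (idx 2), next='b' -> output (2, 'b'), add 'bab' as idx 5
Step 6: w='a' (idx 4), end of input -> output (4, '')


Encoded: [(0, 'b'), (1, 'a'), (1, 'b'), (0, 'a'), (2, 'b'), (4, '')]


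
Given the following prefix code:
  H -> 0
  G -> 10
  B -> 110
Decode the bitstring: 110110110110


Decoding step by step:
Bits 110 -> B
Bits 110 -> B
Bits 110 -> B
Bits 110 -> B


Decoded message: BBBB


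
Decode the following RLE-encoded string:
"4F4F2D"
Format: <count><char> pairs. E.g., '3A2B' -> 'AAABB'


Expanding each <count><char> pair:
  4F -> 'FFFF'
  4F -> 'FFFF'
  2D -> 'DD'

Decoded = FFFFFFFFDD


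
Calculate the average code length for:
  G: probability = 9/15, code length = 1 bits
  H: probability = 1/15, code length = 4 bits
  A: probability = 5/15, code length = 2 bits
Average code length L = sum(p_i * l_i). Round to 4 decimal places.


Weighted contributions p_i * l_i:
  G: (9/15) * 1 = 9/15
  H: (1/15) * 4 = 4/15
  A: (5/15) * 2 = 10/15
Sum = (9 + 4 + 10)/15 = 23/15

L = 23/15 = 1.5333 bits/symbol


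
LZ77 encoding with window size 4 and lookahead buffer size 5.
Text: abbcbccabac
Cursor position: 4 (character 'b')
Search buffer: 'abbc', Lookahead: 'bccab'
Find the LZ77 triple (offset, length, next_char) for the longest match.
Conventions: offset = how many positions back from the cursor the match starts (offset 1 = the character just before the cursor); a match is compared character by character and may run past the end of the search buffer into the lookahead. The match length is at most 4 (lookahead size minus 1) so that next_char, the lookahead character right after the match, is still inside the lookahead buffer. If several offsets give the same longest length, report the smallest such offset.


Try each offset into the search buffer:
  offset=1 (pos 3, char 'c'): match length 0
  offset=2 (pos 2, char 'b'): match length 2
  offset=3 (pos 1, char 'b'): match length 1
  offset=4 (pos 0, char 'a'): match length 0
Longest match has length 2 at offset 2.
next_char = character at position 4 + 2 = 6 -> 'c'

Best match: offset=2, length=2 (matching 'bc' starting at position 2)
LZ77 triple: (2, 2, 'c')


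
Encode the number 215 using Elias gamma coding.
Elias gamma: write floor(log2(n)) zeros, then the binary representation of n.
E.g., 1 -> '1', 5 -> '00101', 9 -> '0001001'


num_bits = floor(log2(215)) + 1 = 8
leading_zeros = num_bits - 1 = 7
binary(215) = 11010111

Elias gamma(215) = '0000000' + '11010111' = 000000011010111 (15 bits)


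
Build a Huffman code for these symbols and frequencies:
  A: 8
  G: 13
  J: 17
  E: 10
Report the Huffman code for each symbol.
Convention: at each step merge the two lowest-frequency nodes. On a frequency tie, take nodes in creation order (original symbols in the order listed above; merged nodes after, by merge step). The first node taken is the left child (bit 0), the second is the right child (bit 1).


Huffman tree construction:
Step 1: Merge A(8) + E(10) = 18
Step 2: Merge G(13) + J(17) = 30
Step 3: Merge (A+E)(18) + (G+J)(30) = 48
Read each symbol's code off the tree from the root (left child = 0, right child = 1).

Codes:
  A: 00 (length 2)
  G: 10 (length 2)
  J: 11 (length 2)
  E: 01 (length 2)
Average code length: 96/48 = 2.0000 bits/symbol


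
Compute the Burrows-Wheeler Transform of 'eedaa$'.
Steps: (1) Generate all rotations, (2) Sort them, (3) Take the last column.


Rotations (sorted):
  0: $eedaa -> last char: a
  1: a$eeda -> last char: a
  2: aa$eed -> last char: d
  3: daa$ee -> last char: e
  4: edaa$e -> last char: e
  5: eedaa$ -> last char: $


BWT = aadee$


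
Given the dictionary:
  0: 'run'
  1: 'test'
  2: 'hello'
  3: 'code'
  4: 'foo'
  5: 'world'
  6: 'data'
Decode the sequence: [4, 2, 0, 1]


Look up each index in the dictionary:
  4 -> 'foo'
  2 -> 'hello'
  0 -> 'run'
  1 -> 'test'

Decoded: "foo hello run test"


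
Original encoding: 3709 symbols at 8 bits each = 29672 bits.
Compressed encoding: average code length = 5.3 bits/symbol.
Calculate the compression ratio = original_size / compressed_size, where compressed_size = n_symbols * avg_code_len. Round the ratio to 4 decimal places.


original_size = n_symbols * orig_bits = 3709 * 8 = 29672 bits
compressed_size = n_symbols * avg_code_len = 3709 * 5.3 = 19657.7 bits
ratio = original_size / compressed_size = 29672 / 19657.7 = 1.5094

Compression ratio = 1.5094


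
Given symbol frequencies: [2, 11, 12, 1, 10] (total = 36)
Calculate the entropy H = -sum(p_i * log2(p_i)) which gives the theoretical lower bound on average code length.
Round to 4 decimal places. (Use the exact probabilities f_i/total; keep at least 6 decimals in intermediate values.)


Per-symbol terms -p_i * log2(p_i) with p_i = f_i/36:
  p = 2/36 = 0.055556: log2(p) = -4.169925, -p*log2(p) = 0.231663
  p = 11/36 = 0.305556: log2(p) = -1.710493, -p*log2(p) = 0.522651
  p = 12/36 = 0.333333: log2(p) = -1.584963, -p*log2(p) = 0.528321
  p = 1/36 = 0.027778: log2(p) = -5.169925, -p*log2(p) = 0.143609
  p = 10/36 = 0.277778: log2(p) = -1.847997, -p*log2(p) = 0.513332
H = 0.231663 + 0.522651 + 0.528321 + 0.143609 + 0.513332 = 1.939576

H = 1.9396 bits/symbol
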